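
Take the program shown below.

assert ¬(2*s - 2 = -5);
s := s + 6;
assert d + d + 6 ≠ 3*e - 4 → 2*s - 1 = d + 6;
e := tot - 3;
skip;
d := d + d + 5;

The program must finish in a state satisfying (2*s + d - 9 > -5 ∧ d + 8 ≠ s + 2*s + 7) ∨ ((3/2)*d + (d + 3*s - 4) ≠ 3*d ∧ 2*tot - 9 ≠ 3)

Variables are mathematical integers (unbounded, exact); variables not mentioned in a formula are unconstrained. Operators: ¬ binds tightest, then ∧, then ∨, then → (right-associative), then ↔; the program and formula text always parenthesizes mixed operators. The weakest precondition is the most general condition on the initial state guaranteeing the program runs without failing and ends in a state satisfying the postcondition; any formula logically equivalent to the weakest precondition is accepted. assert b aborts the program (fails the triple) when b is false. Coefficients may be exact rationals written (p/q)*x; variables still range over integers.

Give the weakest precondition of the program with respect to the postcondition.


Working backward. After the program, the postcondition (2*s + d - 9 > -5 ∧ d + 8 ≠ s + 2*s + 7) ∨ ((3/2)*d + (d + 3*s - 4) ≠ 3*d ∧ 2*tot - 9 ≠ 3) must hold; in canonical form it is (d + 2*s > 4 ∧ d ≠ 3*s - 1) ∨ (3*s ≠ (1/2)*d + 4 ∧ 2*tot ≠ 12).
Before d := d + d + 5: (2*d + 2*s > -1 ∧ 2*d ≠ 3*s - 6) ∨ (3*s ≠ d + 13/2 ∧ 2*tot ≠ 12)
Before skip: (2*d + 2*s > -1 ∧ 2*d ≠ 3*s - 6) ∨ (3*s ≠ d + 13/2 ∧ 2*tot ≠ 12)
Before e := tot - 3: (2*d + 2*s > -1 ∧ 2*d ≠ 3*s - 6) ∨ (3*s ≠ d + 13/2 ∧ 2*tot ≠ 12)
Before assert d + d + 6 ≠ 3*e - 4 → 2*s - 1 = d + 6: (2*d ≠ 3*e - 10 → 2*s = d + 7) ∧ ((2*d + 2*s > -1 ∧ 2*d ≠ 3*s - 6) ∨ (3*s ≠ d + 13/2 ∧ 2*tot ≠ 12))
Before s := s + 6: (2*d ≠ 3*e - 10 → 2*s = d - 5) ∧ ((2*d + 2*s > -13 ∧ 2*d ≠ 3*s + 12) ∨ (3*s ≠ d - 23/2 ∧ 2*tot ≠ 12))
Before assert ¬(2*s - 2 = -5): (¬(2*s = -3)) ∧ (2*d ≠ 3*e - 10 → 2*s = d - 5) ∧ ((2*d + 2*s > -13 ∧ 2*d ≠ 3*s + 12) ∨ (3*s ≠ d - 23/2 ∧ 2*tot ≠ 12))
Answer: WP = (¬(2*s = -3)) ∧ (2*d ≠ 3*e - 10 → 2*s = d - 5) ∧ ((2*d + 2*s > -13 ∧ 2*d ≠ 3*s + 12) ∨ (3*s ≠ d - 23/2 ∧ 2*tot ≠ 12))


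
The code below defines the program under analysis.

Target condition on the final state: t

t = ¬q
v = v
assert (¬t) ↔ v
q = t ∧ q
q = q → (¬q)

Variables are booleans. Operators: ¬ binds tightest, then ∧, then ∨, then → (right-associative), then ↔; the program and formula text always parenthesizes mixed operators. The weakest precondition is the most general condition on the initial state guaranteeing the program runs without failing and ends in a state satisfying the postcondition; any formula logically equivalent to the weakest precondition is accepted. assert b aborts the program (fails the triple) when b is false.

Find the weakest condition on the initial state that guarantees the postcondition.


Working backward. After the program, t must hold.
Before q := q → (¬q): t
Before q := t ∧ q: t
Before assert (¬t) ↔ v: ((¬t) ↔ v) ∧ t
Before v := v: ((¬t) ↔ v) ∧ t
Before t := ¬q: (q ↔ v) ∧ (¬q)
Answer: WP = (q ↔ v) ∧ (¬q)


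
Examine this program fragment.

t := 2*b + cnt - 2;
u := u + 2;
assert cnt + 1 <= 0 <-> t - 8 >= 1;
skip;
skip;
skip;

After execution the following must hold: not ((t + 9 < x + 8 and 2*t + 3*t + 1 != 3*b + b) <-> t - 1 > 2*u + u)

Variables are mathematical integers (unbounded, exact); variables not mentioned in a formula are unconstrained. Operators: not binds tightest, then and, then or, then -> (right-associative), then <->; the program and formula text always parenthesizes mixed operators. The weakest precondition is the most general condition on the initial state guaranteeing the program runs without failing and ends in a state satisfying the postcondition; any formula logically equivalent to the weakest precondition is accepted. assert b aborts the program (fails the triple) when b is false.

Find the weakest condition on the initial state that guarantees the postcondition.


Working backward. After the program, the postcondition not ((t + 9 < x + 8 and 2*t + 3*t + 1 != 3*b + b) <-> t - 1 > 2*u + u) must hold; in canonical form it is not ((t < x - 1 and 5*t != 4*b - 1) <-> t > 3*u + 1).
Before skip: not ((t < x - 1 and 5*t != 4*b - 1) <-> t > 3*u + 1)
Before skip: not ((t < x - 1 and 5*t != 4*b - 1) <-> t > 3*u + 1)
Before skip: not ((t < x - 1 and 5*t != 4*b - 1) <-> t > 3*u + 1)
Before assert cnt + 1 <= 0 <-> t - 8 >= 1: (cnt <= -1 <-> t >= 9) and (not ((t < x - 1 and 5*t != 4*b - 1) <-> t > 3*u + 1))
Before u := u + 2: (cnt <= -1 <-> t >= 9) and (not ((t < x - 1 and 5*t != 4*b - 1) <-> t > 3*u + 7))
Before t := 2*b + cnt - 2: (cnt <= -1 <-> 2*b + cnt >= 11) and (not ((2*b + cnt < x + 1 and 6*b + 5*cnt != 9) <-> 2*b + cnt > 3*u + 9))
Answer: WP = (cnt <= -1 <-> 2*b + cnt >= 11) and (not ((2*b + cnt < x + 1 and 6*b + 5*cnt != 9) <-> 2*b + cnt > 3*u + 9))


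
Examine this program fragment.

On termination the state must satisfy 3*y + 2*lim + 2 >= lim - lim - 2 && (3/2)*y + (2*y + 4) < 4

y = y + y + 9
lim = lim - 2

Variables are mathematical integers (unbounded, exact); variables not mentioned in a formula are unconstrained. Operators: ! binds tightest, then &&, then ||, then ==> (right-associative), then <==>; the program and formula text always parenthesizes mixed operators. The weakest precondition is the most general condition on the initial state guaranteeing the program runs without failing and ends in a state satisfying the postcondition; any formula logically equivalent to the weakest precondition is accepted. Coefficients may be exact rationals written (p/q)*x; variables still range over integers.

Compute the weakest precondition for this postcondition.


Working backward. After the program, the postcondition 3*y + 2*lim + 2 >= lim - lim - 2 && (3/2)*y + (2*y + 4) < 4 must hold; in canonical form it is 2*lim + 3*y >= -4 && (7/2)*y < 0.
Before lim := lim - 2: 2*lim + 3*y >= 0 && (7/2)*y < 0
Before y := y + y + 9: 2*lim + 6*y >= -27 && 7*y < -63/2
Answer: WP = 2*lim + 6*y >= -27 && 7*y < -63/2


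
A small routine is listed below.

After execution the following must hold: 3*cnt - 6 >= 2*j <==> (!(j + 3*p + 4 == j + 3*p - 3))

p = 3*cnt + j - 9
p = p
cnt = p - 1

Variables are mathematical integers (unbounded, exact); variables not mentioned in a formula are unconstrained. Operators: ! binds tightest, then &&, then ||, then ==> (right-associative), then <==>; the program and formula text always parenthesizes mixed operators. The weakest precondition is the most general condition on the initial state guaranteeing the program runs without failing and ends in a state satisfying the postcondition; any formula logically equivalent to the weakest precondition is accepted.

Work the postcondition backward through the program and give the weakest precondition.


Working backward. After the program, the postcondition 3*cnt - 6 >= 2*j <==> (!(j + 3*p + 4 == j + 3*p - 3)) must hold; in canonical form it is 3*cnt >= 2*j + 6.
Before cnt := p - 1: 3*p >= 2*j + 9
Before p := p: 3*p >= 2*j + 9
Before p := 3*cnt + j - 9: 9*cnt + j >= 36
Answer: WP = 9*cnt + j >= 36


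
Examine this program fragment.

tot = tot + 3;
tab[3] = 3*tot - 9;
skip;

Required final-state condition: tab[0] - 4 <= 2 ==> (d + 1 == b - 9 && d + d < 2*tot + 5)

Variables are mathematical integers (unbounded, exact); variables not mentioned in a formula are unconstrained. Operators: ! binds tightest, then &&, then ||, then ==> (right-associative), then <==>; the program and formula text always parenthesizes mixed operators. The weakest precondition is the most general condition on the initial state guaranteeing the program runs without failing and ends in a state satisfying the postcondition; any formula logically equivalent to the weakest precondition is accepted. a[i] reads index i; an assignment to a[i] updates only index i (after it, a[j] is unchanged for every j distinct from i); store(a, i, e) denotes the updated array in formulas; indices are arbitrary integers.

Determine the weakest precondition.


Working backward. After the program, the postcondition tab[0] - 4 <= 2 ==> (d + 1 == b - 9 && d + d < 2*tot + 5) must hold; in canonical form it is tab[0] <= 6 ==> (d == b - 10 && 2*d < 2*tot + 5).
Before skip: tab[0] <= 6 ==> (d == b - 10 && 2*d < 2*tot + 5)
Before tab[3] := 3*tot - 9: tab[0] <= 6 ==> (d == b - 10 && 2*d < 2*tot + 5)
Before tot := tot + 3: tab[0] <= 6 ==> (d == b - 10 && 2*d < 2*tot + 11)
Answer: WP = tab[0] <= 6 ==> (d == b - 10 && 2*d < 2*tot + 11)


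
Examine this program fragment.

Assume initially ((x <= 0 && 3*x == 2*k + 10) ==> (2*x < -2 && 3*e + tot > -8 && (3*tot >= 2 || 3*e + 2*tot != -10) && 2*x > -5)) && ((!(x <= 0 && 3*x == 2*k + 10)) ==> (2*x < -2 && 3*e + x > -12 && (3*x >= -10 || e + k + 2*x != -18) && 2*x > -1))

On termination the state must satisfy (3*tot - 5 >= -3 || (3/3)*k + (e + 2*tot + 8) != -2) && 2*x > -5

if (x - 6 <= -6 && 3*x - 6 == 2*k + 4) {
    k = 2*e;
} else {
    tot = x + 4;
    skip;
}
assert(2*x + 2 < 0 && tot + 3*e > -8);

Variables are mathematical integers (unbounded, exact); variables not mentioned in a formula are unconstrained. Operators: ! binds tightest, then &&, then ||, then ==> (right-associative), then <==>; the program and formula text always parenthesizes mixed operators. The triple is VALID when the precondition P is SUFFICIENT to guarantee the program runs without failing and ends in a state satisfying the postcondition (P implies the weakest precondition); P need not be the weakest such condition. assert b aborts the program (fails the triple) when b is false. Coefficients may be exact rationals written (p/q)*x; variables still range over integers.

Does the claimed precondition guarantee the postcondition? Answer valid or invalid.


Working backward. After the program, the postcondition (3*tot - 5 >= -3 || (3/3)*k + (e + 2*tot + 8) != -2) && 2*x > -5 must hold; in canonical form it is (3*tot >= 2 || e + k + 2*tot != -10) && 2*x > -5.
Before assert 2*x + 2 < 0 && tot + 3*e > -8: 2*x < -2 && 3*e + tot > -8 && (3*tot >= 2 || e + k + 2*tot != -10) && 2*x > -5
Then branch requires 2*x < -2 && 3*e + tot > -8 && (3*tot >= 2 || 3*e + 2*tot != -10) && 2*x > -5; else branch requires 2*x < -2 && 3*e + x > -12 && (3*x >= -10 || e + k + 2*x != -18) && 2*x > -5.
Before the if: ((x <= 0 && 3*x == 2*k + 10) ==> (2*x < -2 && 3*e + tot > -8 && (3*tot >= 2 || 3*e + 2*tot != -10) && 2*x > -5)) && ((!(x <= 0 && 3*x == 2*k + 10)) ==> (2*x < -2 && 3*e + x > -12 && (3*x >= -10 || e + k + 2*x != -18) && 2*x > -5))
The weakest precondition is ((x <= 0 && 3*x == 2*k + 10) ==> (2*x < -2 && 3*e + tot > -8 && (3*tot >= 2 || 3*e + 2*tot != -10) && 2*x > -5)) && ((!(x <= 0 && 3*x == 2*k + 10)) ==> (2*x < -2 && 3*e + x > -12 && (3*x >= -10 || e + k + 2*x != -18) && 2*x > -5)).
Check whether ((x <= 0 && 3*x == 2*k + 10) ==> (2*x < -2 && 3*e + tot > -8 && (3*tot >= 2 || 3*e + 2*tot != -10) && 2*x > -5)) && ((!(x <= 0 && 3*x == 2*k + 10)) ==> (2*x < -2 && 3*e + x > -12 && (3*x >= -10 || e + k + 2*x != -18) && 2*x > -1)) implies it.
Every state satisfying the precondition satisfies the weakest precondition: the implication holds.
Answer: valid


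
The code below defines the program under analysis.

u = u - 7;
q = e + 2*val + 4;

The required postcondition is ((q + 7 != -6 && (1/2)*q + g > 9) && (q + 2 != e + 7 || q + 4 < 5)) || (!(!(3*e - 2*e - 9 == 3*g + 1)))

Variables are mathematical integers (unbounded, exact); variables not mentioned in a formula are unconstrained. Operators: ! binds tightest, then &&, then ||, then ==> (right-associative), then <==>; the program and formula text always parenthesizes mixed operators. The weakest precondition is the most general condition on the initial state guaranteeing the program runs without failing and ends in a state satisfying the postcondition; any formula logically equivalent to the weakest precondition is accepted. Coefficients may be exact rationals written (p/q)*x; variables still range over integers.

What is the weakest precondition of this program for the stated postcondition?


Working backward. After the program, the postcondition ((q + 7 != -6 && (1/2)*q + g > 9) && (q + 2 != e + 7 || q + 4 < 5)) || (!(!(3*e - 2*e - 9 == 3*g + 1))) must hold; in canonical form it is (q != -13 && g + (1/2)*q > 9 && (q != e + 5 || q < 1)) || e == 3*g + 10.
Before q := e + 2*val + 4: (e + 2*val != -17 && (1/2)*e + g + val > 7 && (2*val != 1 || e + 2*val < -3)) || e == 3*g + 10
Before u := u - 7: (e + 2*val != -17 && (1/2)*e + g + val > 7 && (2*val != 1 || e + 2*val < -3)) || e == 3*g + 10
Answer: WP = (e + 2*val != -17 && (1/2)*e + g + val > 7 && (2*val != 1 || e + 2*val < -3)) || e == 3*g + 10


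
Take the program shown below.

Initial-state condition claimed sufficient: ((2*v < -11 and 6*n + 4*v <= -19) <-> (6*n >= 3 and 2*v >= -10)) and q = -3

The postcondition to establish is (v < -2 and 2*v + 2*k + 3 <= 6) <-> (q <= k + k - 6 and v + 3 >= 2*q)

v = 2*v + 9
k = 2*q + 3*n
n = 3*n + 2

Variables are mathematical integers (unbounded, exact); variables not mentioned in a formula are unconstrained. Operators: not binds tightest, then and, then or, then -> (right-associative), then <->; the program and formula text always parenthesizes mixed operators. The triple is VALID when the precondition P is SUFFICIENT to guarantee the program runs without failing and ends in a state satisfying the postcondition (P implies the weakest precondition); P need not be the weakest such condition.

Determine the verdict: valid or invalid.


Working backward. After the program, the postcondition (v < -2 and 2*v + 2*k + 3 <= 6) <-> (q <= k + k - 6 and v + 3 >= 2*q) must hold; in canonical form it is (v < -2 and 2*k + 2*v <= 3) <-> (q <= 2*k - 6 and v >= 2*q - 3).
Before n := 3*n + 2: (v < -2 and 2*k + 2*v <= 3) <-> (q <= 2*k - 6 and v >= 2*q - 3)
Before k := 2*q + 3*n: (v < -2 and 6*n + 4*q + 2*v <= 3) <-> (6*n + 3*q >= 6 and v >= 2*q - 3)
Before v := 2*v + 9: (2*v < -11 and 6*n + 4*q + 4*v <= -15) <-> (6*n + 3*q >= 6 and 2*v >= 2*q - 12)
The weakest precondition is (2*v < -11 and 6*n + 4*q + 4*v <= -15) <-> (6*n + 3*q >= 6 and 2*v >= 2*q - 12).
Check whether ((2*v < -11 and 6*n + 4*v <= -19) <-> (6*n >= 3 and 2*v >= -10)) and q = -3 implies it.
Countermodel: at the initial state n = 5, q = -3, v = -8, the precondition holds but the weakest precondition fails.
Answer: invalid


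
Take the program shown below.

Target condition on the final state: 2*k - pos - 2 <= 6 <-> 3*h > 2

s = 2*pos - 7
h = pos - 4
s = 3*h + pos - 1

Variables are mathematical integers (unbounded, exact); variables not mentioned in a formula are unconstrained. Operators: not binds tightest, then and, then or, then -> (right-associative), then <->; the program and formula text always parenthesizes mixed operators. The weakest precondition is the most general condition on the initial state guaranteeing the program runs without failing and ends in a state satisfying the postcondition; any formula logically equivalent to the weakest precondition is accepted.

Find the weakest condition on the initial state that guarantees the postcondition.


Working backward. After the program, the postcondition 2*k - pos - 2 <= 6 <-> 3*h > 2 must hold; in canonical form it is 2*k <= pos + 8 <-> 3*h > 2.
Before s := 3*h + pos - 1: 2*k <= pos + 8 <-> 3*h > 2
Before h := pos - 4: 2*k <= pos + 8 <-> 3*pos > 14
Before s := 2*pos - 7: 2*k <= pos + 8 <-> 3*pos > 14
Answer: WP = 2*k <= pos + 8 <-> 3*pos > 14


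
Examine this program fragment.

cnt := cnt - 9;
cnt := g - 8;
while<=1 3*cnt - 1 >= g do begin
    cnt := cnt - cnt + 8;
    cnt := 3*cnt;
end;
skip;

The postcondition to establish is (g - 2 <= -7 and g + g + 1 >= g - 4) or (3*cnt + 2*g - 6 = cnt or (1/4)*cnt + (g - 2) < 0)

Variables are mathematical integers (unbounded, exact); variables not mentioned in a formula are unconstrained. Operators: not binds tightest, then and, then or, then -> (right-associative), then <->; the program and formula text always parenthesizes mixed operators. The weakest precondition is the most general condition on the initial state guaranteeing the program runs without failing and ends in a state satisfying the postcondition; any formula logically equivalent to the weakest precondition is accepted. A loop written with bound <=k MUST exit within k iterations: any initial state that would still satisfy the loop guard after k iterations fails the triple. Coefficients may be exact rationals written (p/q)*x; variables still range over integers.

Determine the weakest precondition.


Working backward. After the program, the postcondition (g - 2 <= -7 and g + g + 1 >= g - 4) or (3*cnt + 2*g - 6 = cnt or (1/4)*cnt + (g - 2) < 0) must hold; in canonical form it is (g <= -5 and g >= -5) or 2*cnt + 2*g = 6 or (1/4)*cnt + g < 2.
Before skip: (g <= -5 and g >= -5) or 2*cnt + 2*g = 6 or (1/4)*cnt + g < 2
Before the loop (bound <=1), unroll the exhaustion recursion (WP_0 = exit-now case; WP_j = one more guarded iteration, up to j = 1):
  WP_0: (not (3*cnt >= g + 1)) and ((g <= -5 and g >= -5) or 2*cnt + 2*g = 6 or (1/4)*cnt + g < 2)
  WP_1: (3*cnt >= g + 1 -> ((not (g <= 71)) and ((g <= -5 and g >= -5) or 2*g = -42 or g < -4))) and ((not (3*cnt >= g + 1)) -> ((g <= -5 and g >= -5) or 2*cnt + 2*g = 6 or (1/4)*cnt + g < 2))
So before the loop: (3*cnt >= g + 1 -> ((not (g <= 71)) and ((g <= -5 and g >= -5) or 2*g = -42 or g < -4))) and ((not (3*cnt >= g + 1)) -> ((g <= -5 and g >= -5) or 2*cnt + 2*g = 6 or (1/4)*cnt + g < 2))
Before cnt := g - 8: (2*g >= 25 -> ((not (g <= 71)) and ((g <= -5 and g >= -5) or 2*g = -42 or g < -4))) and ((not (2*g >= 25)) -> ((g <= -5 and g >= -5) or 4*g = 22 or (5/4)*g < 4))
Before cnt := cnt - 9: (2*g >= 25 -> ((not (g <= 71)) and ((g <= -5 and g >= -5) or 2*g = -42 or g < -4))) and ((not (2*g >= 25)) -> ((g <= -5 and g >= -5) or 4*g = 22 or (5/4)*g < 4))
Answer: WP = (2*g >= 25 -> ((not (g <= 71)) and ((g <= -5 and g >= -5) or 2*g = -42 or g < -4))) and ((not (2*g >= 25)) -> ((g <= -5 and g >= -5) or 4*g = 22 or (5/4)*g < 4))


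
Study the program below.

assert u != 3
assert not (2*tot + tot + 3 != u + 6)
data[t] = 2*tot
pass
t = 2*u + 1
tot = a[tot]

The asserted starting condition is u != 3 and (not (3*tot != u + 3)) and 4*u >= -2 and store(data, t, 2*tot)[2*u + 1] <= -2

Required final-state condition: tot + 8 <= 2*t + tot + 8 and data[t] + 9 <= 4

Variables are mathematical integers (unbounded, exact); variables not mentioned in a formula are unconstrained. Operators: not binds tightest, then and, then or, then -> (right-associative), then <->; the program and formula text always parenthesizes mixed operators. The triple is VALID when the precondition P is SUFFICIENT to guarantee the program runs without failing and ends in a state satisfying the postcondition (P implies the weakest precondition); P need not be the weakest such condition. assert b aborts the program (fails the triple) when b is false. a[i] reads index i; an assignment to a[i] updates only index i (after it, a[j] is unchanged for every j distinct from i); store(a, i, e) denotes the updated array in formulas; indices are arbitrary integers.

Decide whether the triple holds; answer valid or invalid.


Working backward. After the program, the postcondition tot + 8 <= 2*t + tot + 8 and data[t] + 9 <= 4 must hold; in canonical form it is 2*t >= 0 and data[t] <= -5.
Before tot := a[tot]: 2*t >= 0 and data[t] <= -5
Before t := 2*u + 1: 4*u >= -2 and data[2*u + 1] <= -5
Before skip: 4*u >= -2 and data[2*u + 1] <= -5
Before data[t] := 2*tot: 4*u >= -2 and store(data, t, 2*tot)[2*u + 1] <= -5
Before assert not (2*tot + tot + 3 != u + 6): (not (3*tot != u + 3)) and 4*u >= -2 and store(data, t, 2*tot)[2*u + 1] <= -5
Before assert u != 3: u != 3 and (not (3*tot != u + 3)) and 4*u >= -2 and store(data, t, 2*tot)[2*u + 1] <= -5
The weakest precondition is u != 3 and (not (3*tot != u + 3)) and 4*u >= -2 and store(data, t, 2*tot)[2*u + 1] <= -5.
Check whether u != 3 and (not (3*tot != u + 3)) and 4*u >= -2 and store(data, t, 2*tot)[2*u + 1] <= -2 implies it.
Countermodel: at the initial state data = {[1] = -2, [5] = 3, elsewhere 3}, t = 5, tot = 1, u = 0, the precondition holds but the weakest precondition fails.
Answer: invalid


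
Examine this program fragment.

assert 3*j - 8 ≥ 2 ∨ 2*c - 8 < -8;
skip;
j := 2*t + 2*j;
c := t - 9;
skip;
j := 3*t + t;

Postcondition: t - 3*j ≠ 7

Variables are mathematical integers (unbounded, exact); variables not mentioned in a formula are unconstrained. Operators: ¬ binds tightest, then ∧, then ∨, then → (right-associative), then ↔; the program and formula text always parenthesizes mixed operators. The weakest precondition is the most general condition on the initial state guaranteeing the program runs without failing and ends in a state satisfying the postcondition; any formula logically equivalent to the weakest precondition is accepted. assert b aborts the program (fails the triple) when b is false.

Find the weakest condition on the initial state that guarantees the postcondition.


Working backward. After the program, the postcondition t - 3*j ≠ 7 must hold; in canonical form it is t ≠ 3*j + 7.
Before j := 3*t + t: 11*t ≠ -7
Before skip: 11*t ≠ -7
Before c := t - 9: 11*t ≠ -7
Before j := 2*t + 2*j: 11*t ≠ -7
Before skip: 11*t ≠ -7
Before assert 3*j - 8 ≥ 2 ∨ 2*c - 8 < -8: (3*j ≥ 10 ∨ 2*c < 0) ∧ 11*t ≠ -7
Answer: WP = (3*j ≥ 10 ∨ 2*c < 0) ∧ 11*t ≠ -7


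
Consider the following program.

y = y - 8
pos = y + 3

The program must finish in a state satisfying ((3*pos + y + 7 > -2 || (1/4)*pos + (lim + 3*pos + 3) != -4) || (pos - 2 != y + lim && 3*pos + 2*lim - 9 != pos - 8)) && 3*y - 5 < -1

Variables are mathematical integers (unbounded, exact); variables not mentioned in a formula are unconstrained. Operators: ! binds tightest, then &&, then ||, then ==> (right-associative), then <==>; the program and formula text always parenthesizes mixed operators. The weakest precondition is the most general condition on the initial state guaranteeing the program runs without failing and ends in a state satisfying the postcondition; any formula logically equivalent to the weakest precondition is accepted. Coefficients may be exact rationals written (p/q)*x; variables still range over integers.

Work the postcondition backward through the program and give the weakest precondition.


Working backward. After the program, the postcondition ((3*pos + y + 7 > -2 || (1/4)*pos + (lim + 3*pos + 3) != -4) || (pos - 2 != y + lim && 3*pos + 2*lim - 9 != pos - 8)) && 3*y - 5 < -1 must hold; in canonical form it is (3*pos + y > -9 || lim + (13/4)*pos != -7 || (pos != lim + y + 2 && 2*lim + 2*pos != 1)) && 3*y < 4.
Before pos := y + 3: (4*y > -18 || lim + (13/4)*y != -67/4 || (lim != 1 && 2*lim + 2*y != -5)) && 3*y < 4
Before y := y - 8: (4*y > 14 || lim + (13/4)*y != 37/4 || (lim != 1 && 2*lim + 2*y != 11)) && 3*y < 28
Answer: WP = (4*y > 14 || lim + (13/4)*y != 37/4 || (lim != 1 && 2*lim + 2*y != 11)) && 3*y < 28


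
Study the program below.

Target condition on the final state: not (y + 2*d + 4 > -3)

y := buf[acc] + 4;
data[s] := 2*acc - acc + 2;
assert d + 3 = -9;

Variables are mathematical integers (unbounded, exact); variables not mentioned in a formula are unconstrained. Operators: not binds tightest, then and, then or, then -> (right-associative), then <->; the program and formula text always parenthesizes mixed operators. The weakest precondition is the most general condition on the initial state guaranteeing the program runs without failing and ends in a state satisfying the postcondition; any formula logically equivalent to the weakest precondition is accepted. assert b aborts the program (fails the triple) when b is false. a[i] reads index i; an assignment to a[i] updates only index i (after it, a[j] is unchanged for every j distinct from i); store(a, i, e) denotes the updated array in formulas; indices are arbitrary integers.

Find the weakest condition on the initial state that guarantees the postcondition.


Working backward. After the program, the postcondition not (y + 2*d + 4 > -3) must hold; in canonical form it is not (2*d + y > -7).
Before assert d + 3 = -9: d = -12 and (not (2*d + y > -7))
Before data[s] := 2*acc - acc + 2: d = -12 and (not (2*d + y > -7))
Before y := buf[acc] + 4: d = -12 and (not (buf[acc] + 2*d > -11))
Answer: WP = d = -12 and (not (buf[acc] + 2*d > -11))


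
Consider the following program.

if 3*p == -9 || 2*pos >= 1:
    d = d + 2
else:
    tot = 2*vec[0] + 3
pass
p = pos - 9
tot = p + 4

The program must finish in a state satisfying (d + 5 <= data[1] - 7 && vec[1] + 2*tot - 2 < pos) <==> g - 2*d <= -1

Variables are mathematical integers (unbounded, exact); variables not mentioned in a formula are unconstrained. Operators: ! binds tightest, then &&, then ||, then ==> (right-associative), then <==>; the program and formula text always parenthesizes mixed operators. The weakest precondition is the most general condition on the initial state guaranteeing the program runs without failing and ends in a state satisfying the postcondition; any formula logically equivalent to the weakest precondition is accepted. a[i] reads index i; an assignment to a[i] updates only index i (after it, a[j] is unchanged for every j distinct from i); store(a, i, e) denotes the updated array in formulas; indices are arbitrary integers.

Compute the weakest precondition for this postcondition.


Working backward. After the program, the postcondition (d + 5 <= data[1] - 7 && vec[1] + 2*tot - 2 < pos) <==> g - 2*d <= -1 must hold; in canonical form it is (d <= data[1] - 12 && vec[1] + 2*tot < pos + 2) <==> g <= 2*d - 1.
Before tot := p + 4: (d <= data[1] - 12 && vec[1] + 2*p < pos - 6) <==> g <= 2*d - 1
Before p := pos - 9: (d <= data[1] - 12 && vec[1] + pos < 12) <==> g <= 2*d - 1
Before skip: (d <= data[1] - 12 && vec[1] + pos < 12) <==> g <= 2*d - 1
Then branch requires (d <= data[1] - 14 && vec[1] + pos < 12) <==> g <= 2*d + 3; else branch requires (d <= data[1] - 12 && vec[1] + pos < 12) <==> g <= 2*d - 1.
Before the if: ((3*p == -9 || 2*pos >= 1) ==> ((d <= data[1] - 14 && vec[1] + pos < 12) <==> g <= 2*d + 3)) && ((!(3*p == -9 || 2*pos >= 1)) ==> ((d <= data[1] - 12 && vec[1] + pos < 12) <==> g <= 2*d - 1))
Answer: WP = ((3*p == -9 || 2*pos >= 1) ==> ((d <= data[1] - 14 && vec[1] + pos < 12) <==> g <= 2*d + 3)) && ((!(3*p == -9 || 2*pos >= 1)) ==> ((d <= data[1] - 12 && vec[1] + pos < 12) <==> g <= 2*d - 1))


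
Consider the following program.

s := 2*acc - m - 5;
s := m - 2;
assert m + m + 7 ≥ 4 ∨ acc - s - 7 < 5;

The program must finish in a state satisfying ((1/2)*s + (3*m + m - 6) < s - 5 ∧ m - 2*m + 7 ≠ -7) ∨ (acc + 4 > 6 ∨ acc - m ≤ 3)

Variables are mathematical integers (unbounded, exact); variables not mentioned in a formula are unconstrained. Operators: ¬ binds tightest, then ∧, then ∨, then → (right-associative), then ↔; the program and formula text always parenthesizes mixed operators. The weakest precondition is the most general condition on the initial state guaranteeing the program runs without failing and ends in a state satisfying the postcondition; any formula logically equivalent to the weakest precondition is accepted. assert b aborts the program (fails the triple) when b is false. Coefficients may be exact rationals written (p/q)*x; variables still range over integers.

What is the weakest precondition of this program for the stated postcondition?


Working backward. After the program, the postcondition ((1/2)*s + (3*m + m - 6) < s - 5 ∧ m - 2*m + 7 ≠ -7) ∨ (acc + 4 > 6 ∨ acc - m ≤ 3) must hold; in canonical form it is (4*m < (1/2)*s + 1 ∧ m ≠ 14) ∨ acc > 2 ∨ acc ≤ m + 3.
Before assert m + m + 7 ≥ 4 ∨ acc - s - 7 < 5: (2*m ≥ -3 ∨ acc < s + 12) ∧ ((4*m < (1/2)*s + 1 ∧ m ≠ 14) ∨ acc > 2 ∨ acc ≤ m + 3)
Before s := m - 2: (2*m ≥ -3 ∨ acc < m + 10) ∧ (((7/2)*m < 0 ∧ m ≠ 14) ∨ acc > 2 ∨ acc ≤ m + 3)
Before s := 2*acc - m - 5: (2*m ≥ -3 ∨ acc < m + 10) ∧ (((7/2)*m < 0 ∧ m ≠ 14) ∨ acc > 2 ∨ acc ≤ m + 3)
Answer: WP = (2*m ≥ -3 ∨ acc < m + 10) ∧ (((7/2)*m < 0 ∧ m ≠ 14) ∨ acc > 2 ∨ acc ≤ m + 3)


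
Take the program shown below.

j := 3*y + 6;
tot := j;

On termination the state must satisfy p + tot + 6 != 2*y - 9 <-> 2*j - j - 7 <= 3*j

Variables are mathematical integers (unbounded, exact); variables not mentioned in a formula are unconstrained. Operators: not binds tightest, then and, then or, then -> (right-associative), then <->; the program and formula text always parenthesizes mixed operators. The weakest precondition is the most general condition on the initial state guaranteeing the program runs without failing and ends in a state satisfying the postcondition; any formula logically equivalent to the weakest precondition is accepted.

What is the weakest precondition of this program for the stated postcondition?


Working backward. After the program, the postcondition p + tot + 6 != 2*y - 9 <-> 2*j - j - 7 <= 3*j must hold; in canonical form it is p + tot != 2*y - 15 <-> 2*j >= -7.
Before tot := j: j + p != 2*y - 15 <-> 2*j >= -7
Before j := 3*y + 6: p + y != -21 <-> 6*y >= -19
Answer: WP = p + y != -21 <-> 6*y >= -19


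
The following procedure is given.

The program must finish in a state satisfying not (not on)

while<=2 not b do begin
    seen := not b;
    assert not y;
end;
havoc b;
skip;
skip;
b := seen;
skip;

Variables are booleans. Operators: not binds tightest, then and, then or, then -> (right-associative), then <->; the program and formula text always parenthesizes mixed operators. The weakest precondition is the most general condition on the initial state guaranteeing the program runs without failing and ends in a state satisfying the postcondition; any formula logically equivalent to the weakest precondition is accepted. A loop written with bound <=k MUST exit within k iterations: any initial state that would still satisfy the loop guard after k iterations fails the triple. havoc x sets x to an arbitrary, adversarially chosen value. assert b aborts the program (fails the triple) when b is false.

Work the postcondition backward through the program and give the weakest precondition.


Working backward. After the program, the postcondition not (not on) must hold; in canonical form it is on.
Before skip: on
Before b := seen: on
Before skip: on
Before skip: on
Before havoc b: on
Before the loop (bound <=2), unroll the exhaustion recursion (WP_0 = exit-now case; WP_j = one more guarded iteration, up to j = 2):
  WP_0: b and on
  WP_1: ((not b) -> ((not y) and b and on)) and (b -> on)
  WP_2: ((not b) -> ((not y) and ((not b) -> ((not y) and b and on)) and (b -> on))) and (b -> on)
So before the loop: ((not b) -> ((not y) and ((not b) -> ((not y) and b and on)) and (b -> on))) and (b -> on)
Answer: WP = ((not b) -> ((not y) and ((not b) -> ((not y) and b and on)) and (b -> on))) and (b -> on)


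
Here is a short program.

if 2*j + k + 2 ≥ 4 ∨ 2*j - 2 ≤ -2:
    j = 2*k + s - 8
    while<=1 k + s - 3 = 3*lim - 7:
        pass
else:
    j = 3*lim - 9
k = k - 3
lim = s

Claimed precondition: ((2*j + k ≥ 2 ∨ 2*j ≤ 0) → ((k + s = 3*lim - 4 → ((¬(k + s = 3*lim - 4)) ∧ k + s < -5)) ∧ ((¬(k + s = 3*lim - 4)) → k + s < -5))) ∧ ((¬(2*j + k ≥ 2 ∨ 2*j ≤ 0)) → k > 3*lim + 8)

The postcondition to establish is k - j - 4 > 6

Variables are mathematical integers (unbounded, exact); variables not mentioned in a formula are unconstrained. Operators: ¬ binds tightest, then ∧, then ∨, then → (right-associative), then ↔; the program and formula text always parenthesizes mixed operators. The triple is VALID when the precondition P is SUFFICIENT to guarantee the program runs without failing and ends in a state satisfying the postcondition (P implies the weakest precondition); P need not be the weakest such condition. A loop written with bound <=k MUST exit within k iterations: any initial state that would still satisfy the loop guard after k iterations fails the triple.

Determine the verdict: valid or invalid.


Working backward. After the program, the postcondition k - j - 4 > 6 must hold; in canonical form it is k > j + 10.
Before lim := s: k > j + 10
Before k := k - 3: k > j + 13
Then branch requires (k + s = 3*lim - 4 → ((¬(k + s = 3*lim - 4)) ∧ k + s < -5)) ∧ ((¬(k + s = 3*lim - 4)) → k + s < -5); else branch requires k > 3*lim + 4.
Before the if: ((2*j + k ≥ 2 ∨ 2*j ≤ 0) → ((k + s = 3*lim - 4 → ((¬(k + s = 3*lim - 4)) ∧ k + s < -5)) ∧ ((¬(k + s = 3*lim - 4)) → k + s < -5))) ∧ ((¬(2*j + k ≥ 2 ∨ 2*j ≤ 0)) → k > 3*lim + 4)
The weakest precondition is ((2*j + k ≥ 2 ∨ 2*j ≤ 0) → ((k + s = 3*lim - 4 → ((¬(k + s = 3*lim - 4)) ∧ k + s < -5)) ∧ ((¬(k + s = 3*lim - 4)) → k + s < -5))) ∧ ((¬(2*j + k ≥ 2 ∨ 2*j ≤ 0)) → k > 3*lim + 4).
Check whether ((2*j + k ≥ 2 ∨ 2*j ≤ 0) → ((k + s = 3*lim - 4 → ((¬(k + s = 3*lim - 4)) ∧ k + s < -5)) ∧ ((¬(k + s = 3*lim - 4)) → k + s < -5))) ∧ ((¬(2*j + k ≥ 2 ∨ 2*j ≤ 0)) → k > 3*lim + 8) implies it.
Every state satisfying the precondition satisfies the weakest precondition: the implication holds.
Answer: valid


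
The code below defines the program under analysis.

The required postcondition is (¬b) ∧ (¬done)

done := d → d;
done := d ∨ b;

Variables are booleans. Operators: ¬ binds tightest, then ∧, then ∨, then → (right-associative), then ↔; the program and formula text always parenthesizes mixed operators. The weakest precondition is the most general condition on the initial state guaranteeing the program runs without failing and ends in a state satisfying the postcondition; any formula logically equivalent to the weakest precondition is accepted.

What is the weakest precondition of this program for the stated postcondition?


Working backward. After the program, (¬b) ∧ (¬done) must hold.
Before done := d ∨ b: (¬b) ∧ (¬(d ∨ b))
Before done := d → d: (¬b) ∧ (¬(d ∨ b))
Answer: WP = (¬b) ∧ (¬(d ∨ b))


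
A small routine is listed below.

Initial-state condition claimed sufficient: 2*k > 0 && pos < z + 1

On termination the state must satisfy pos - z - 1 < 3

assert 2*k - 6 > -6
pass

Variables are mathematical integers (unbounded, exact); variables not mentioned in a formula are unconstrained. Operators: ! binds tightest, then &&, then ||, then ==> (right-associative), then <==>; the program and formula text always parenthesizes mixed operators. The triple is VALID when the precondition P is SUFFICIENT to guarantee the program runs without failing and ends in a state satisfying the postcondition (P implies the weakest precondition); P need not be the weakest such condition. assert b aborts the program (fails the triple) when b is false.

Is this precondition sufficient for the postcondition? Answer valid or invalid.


Working backward. After the program, the postcondition pos - z - 1 < 3 must hold; in canonical form it is pos < z + 4.
Before skip: pos < z + 4
Before assert 2*k - 6 > -6: 2*k > 0 && pos < z + 4
The weakest precondition is 2*k > 0 && pos < z + 4.
Check whether 2*k > 0 && pos < z + 1 implies it.
Every state satisfying the precondition satisfies the weakest precondition: the implication holds.
Answer: valid


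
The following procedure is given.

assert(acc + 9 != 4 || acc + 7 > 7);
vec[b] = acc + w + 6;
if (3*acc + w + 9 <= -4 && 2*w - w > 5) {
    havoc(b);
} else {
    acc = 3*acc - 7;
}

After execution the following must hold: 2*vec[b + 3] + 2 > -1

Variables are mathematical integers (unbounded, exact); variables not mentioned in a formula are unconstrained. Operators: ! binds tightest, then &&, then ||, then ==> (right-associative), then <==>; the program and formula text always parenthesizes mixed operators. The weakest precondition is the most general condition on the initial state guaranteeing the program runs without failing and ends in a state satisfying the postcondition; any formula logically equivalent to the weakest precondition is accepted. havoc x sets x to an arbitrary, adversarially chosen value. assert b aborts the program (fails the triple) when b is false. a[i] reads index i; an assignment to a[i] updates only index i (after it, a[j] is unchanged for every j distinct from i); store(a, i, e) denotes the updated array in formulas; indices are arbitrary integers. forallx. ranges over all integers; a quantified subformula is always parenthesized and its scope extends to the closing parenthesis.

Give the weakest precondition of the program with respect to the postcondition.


Working backward. After the program, the postcondition 2*vec[b + 3] + 2 > -1 must hold; in canonical form it is 2*vec[b + 3] > -3.
Then branch requires forall b_1. 2*vec[b_1 + 3] > -3; else branch requires 2*vec[b + 3] > -3.
Before the if: ((3*acc + w <= -13 && w > 5) ==> (forall b_1. 2*vec[b_1 + 3] > -3)) && ((!(3*acc + w <= -13 && w > 5)) ==> 2*vec[b + 3] > -3)
Before vec[b] := acc + w + 6: ((3*acc + w <= -13 && w > 5) ==> (forall b_1. 2*store(vec, b, acc + w + 6)[b_1 + 3] > -3)) && ((!(3*acc + w <= -13 && w > 5)) ==> 2*store(vec, b, acc + w + 6)[b + 3] > -3)
Before assert acc + 9 != 4 || acc + 7 > 7: (acc != -5 || acc > 0) && ((3*acc + w <= -13 && w > 5) ==> (forall b_1. 2*store(vec, b, acc + w + 6)[b_1 + 3] > -3)) && ((!(3*acc + w <= -13 && w > 5)) ==> 2*store(vec, b, acc + w + 6)[b + 3] > -3)
Answer: WP = (acc != -5 || acc > 0) && ((3*acc + w <= -13 && w > 5) ==> (forall b_1. 2*store(vec, b, acc + w + 6)[b_1 + 3] > -3)) && ((!(3*acc + w <= -13 && w > 5)) ==> 2*store(vec, b, acc + w + 6)[b + 3] > -3)


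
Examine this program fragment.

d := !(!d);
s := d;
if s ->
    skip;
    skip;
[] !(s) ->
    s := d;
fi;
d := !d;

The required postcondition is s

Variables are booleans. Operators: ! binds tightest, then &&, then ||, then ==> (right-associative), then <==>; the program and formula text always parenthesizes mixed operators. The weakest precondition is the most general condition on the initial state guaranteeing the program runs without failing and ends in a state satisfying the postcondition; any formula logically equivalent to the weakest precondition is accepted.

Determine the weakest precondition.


Working backward. After the program, s must hold.
Before d := !d: s
Then branch requires s; else branch requires d.
Before the if: (!s) ==> d
Before s := d: (!d) ==> d
Before d := !(!d): (!d) ==> d
Answer: WP = (!d) ==> d


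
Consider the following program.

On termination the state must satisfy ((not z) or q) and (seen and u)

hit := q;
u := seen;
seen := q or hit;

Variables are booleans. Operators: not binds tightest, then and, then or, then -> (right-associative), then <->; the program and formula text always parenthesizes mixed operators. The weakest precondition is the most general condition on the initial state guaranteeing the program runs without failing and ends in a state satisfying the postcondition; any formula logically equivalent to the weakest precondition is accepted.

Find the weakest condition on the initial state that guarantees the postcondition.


Working backward. After the program, the postcondition ((not z) or q) and (seen and u) must hold; in canonical form it is ((not z) or q) and seen and u.
Before seen := q or hit: ((not z) or q) and (q or hit) and u
Before u := seen: ((not z) or q) and (q or hit) and seen
Before hit := q: ((not z) or q) and q and seen
Answer: WP = ((not z) or q) and q and seen


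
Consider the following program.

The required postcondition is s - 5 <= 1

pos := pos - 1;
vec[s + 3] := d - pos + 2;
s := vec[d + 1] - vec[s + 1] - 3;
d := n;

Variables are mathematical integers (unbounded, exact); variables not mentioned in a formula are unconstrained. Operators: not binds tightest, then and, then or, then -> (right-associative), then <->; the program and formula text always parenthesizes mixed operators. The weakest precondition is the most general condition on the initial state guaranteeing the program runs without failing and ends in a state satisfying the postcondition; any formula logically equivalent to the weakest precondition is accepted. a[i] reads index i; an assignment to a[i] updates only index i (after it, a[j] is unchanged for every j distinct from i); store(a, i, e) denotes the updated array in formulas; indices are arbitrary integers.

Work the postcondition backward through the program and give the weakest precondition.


Working backward. After the program, the postcondition s - 5 <= 1 must hold; in canonical form it is s <= 6.
Before d := n: s <= 6
Before s := vec[d + 1] - vec[s + 1] - 3: vec[d + 1] <= vec[s + 1] + 9
Before vec[s + 3] := d - pos + 2: store(vec, s + 3, d - pos + 2)[d + 1] <= store(vec, s + 3, d - pos + 2)[s + 1] + 9
Before pos := pos - 1: store(vec, s + 3, d - pos + 3)[d + 1] <= store(vec, s + 3, d - pos + 3)[s + 1] + 9
Answer: WP = store(vec, s + 3, d - pos + 3)[d + 1] <= store(vec, s + 3, d - pos + 3)[s + 1] + 9
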